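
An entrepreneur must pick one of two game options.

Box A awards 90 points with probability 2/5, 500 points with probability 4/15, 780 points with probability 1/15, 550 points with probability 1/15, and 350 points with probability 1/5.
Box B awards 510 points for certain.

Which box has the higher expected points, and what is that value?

Box B (510 points)

Box A = 2/5 × 90 + 4/15 × 500 + 1/15 × 780 + 1/15 × 550 + 1/5 × 350 = 36 + 133.3333 + 52 + 36.6667 + 70 = 328
Box B: 510 (certain)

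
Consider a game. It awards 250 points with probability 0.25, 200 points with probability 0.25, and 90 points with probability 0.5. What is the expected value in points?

EV = 0.25 × 250 + 0.25 × 200 + 0.5 × 90 = 62.5 + 50 + 45 = 157.5

157.5 points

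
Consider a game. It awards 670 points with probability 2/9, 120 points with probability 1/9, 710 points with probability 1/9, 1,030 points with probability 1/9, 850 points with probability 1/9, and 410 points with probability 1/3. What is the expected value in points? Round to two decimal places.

EV = 2/9 × 670 + 1/9 × 120 + 1/9 × 710 + 1/9 × 1030 + 1/9 × 850 + 1/3 × 410 = 148.8889 + 13.3333 + 78.8889 + 114.4444 + 94.4444 + 136.6667 = 586.6667

586.67 points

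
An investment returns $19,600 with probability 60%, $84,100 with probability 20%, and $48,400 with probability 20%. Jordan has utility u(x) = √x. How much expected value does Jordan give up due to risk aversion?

E[u] = 0.6·√19600 + 0.2·√84100 + 0.2·√48400 = 0.6·140 + 0.2·290 + 0.2·220 = 186
CE = (186)² = 34596
Risk premium = EV − CE = 38260 − 34596 = 3664

$3,664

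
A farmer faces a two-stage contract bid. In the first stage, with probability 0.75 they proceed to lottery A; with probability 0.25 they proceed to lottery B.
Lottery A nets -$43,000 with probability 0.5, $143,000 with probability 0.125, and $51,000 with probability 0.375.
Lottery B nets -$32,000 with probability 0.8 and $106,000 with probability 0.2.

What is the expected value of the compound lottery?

EV(A) = 0.5 × (-43000) + 0.125 × 143000 + 0.375 × 51000 = -21500 + 17875 + 19125 = 15500
EV(B) = 0.8 × (-32000) + 0.2 × 106000 = -25600 + 21200 = -4400
Overall = 0.75 × 15500 + 0.25 × (-4400) = 11625 − 1100 = 10525

$10,525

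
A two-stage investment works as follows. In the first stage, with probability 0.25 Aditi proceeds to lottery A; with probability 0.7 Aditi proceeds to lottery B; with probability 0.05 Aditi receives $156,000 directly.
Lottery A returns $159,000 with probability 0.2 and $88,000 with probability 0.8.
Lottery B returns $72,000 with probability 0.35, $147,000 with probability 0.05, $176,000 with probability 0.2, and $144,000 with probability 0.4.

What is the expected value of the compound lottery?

EV(A) = 0.2 × 159000 + 0.8 × 88000 = 31800 + 70400 = 102200
EV(B) = 0.35 × 72000 + 0.05 × 147000 + 0.2 × 176000 + 0.4 × 144000 = 25200 + 7350 + 35200 + 57600 = 125350
Branch C: 156000 (certain)
Overall = 0.25 × 102200 + 0.7 × 125350 + 0.05 × 156000 = 25550 + 87745 + 7800 = 121095

$121,095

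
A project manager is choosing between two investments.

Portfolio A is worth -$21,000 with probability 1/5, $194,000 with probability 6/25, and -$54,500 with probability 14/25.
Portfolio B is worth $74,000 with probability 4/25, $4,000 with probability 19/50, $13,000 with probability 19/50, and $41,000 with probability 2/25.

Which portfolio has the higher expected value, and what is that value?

Portfolio A = 1/5 × (-21000) + 6/25 × 194000 + 14/25 × (-54500) = -4200 + 46560 − 30520 = 11840
Portfolio B = 4/25 × 74000 + 19/50 × 4000 + 19/50 × 13000 + 2/25 × 41000 = 11840 + 1520 + 4940 + 3280 = 21580

Portfolio B ($21,580)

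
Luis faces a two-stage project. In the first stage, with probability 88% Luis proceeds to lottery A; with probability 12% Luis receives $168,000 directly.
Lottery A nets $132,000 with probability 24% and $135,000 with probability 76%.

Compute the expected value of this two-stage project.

$138,326.40

EV(A) = 0.24 × 132000 + 0.76 × 135000 = 31680 + 102600 = 134280
Branch B: 168000 (certain)
Overall = 0.88 × 134280 + 0.12 × 168000 = 118166.4 + 20160 = 138326.4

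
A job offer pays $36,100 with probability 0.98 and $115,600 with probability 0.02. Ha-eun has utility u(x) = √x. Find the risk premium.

$441

E[u] = 0.98·√36100 + 0.02·√115600 = 0.98·190 + 0.02·340 = 193
CE = (193)² = 37249
Risk premium = EV − CE = 37690 − 37249 = 441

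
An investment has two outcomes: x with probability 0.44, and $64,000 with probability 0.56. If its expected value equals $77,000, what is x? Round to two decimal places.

x = $93,545.45

0.44·x + 0.56·64000 = 77000
0.44·x = 77000 − 35840 = 41160
x = 41160 / 0.44 = 93545.4545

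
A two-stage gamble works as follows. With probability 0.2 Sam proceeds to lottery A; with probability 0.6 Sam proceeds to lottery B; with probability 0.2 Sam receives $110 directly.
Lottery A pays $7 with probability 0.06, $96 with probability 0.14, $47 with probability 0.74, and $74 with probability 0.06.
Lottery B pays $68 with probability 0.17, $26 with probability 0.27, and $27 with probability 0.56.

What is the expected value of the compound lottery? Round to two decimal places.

EV(A) = 0.06 × 7 + 0.14 × 96 + 0.74 × 47 + 0.06 × 74 = 0.42 + 13.44 + 34.78 + 4.44 = 53.08
EV(B) = 0.17 × 68 + 0.27 × 26 + 0.56 × 27 = 11.56 + 7.02 + 15.12 = 33.7
Branch C: 110 (certain)
Overall = 0.2 × 53.08 + 0.6 × 33.7 + 0.2 × 110 = 10.616 + 20.22 + 22 = 52.836

$52.84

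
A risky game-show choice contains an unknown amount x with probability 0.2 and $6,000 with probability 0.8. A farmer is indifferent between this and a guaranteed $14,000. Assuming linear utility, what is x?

0.2·x + 0.8·6000 = 14000
0.2·x = 14000 − 4800 = 9200
x = 9200 / 0.2 = 46000

x = $46,000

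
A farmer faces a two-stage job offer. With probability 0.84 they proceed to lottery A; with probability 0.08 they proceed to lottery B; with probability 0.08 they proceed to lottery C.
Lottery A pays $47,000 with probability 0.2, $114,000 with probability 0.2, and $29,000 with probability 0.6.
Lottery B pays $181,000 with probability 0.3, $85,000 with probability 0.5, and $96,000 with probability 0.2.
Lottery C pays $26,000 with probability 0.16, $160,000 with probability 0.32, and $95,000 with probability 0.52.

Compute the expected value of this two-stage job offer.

EV(A) = 0.2 × 47000 + 0.2 × 114000 + 0.6 × 29000 = 9400 + 22800 + 17400 = 49600
EV(B) = 0.3 × 181000 + 0.5 × 85000 + 0.2 × 96000 = 54300 + 42500 + 19200 = 116000
EV(C) = 0.16 × 26000 + 0.32 × 160000 + 0.52 × 95000 = 4160 + 51200 + 49400 = 104760
Overall = 0.84 × 49600 + 0.08 × 116000 + 0.08 × 104760 = 41664 + 9280 + 8380.8 = 59324.8

$59,324.80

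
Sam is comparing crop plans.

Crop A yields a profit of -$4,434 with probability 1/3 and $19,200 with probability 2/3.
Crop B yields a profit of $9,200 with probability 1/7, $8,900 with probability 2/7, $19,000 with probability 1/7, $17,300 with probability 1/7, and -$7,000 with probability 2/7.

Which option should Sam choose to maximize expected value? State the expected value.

Crop A = 1/3 × (-4434) + 2/3 × 19200 = -1478 + 12800 = 11322
Crop B = 1/7 × 9200 + 2/7 × 8900 + 1/7 × 19000 + 1/7 × 17300 + 2/7 × (-7000) = 1314.2857 + 2542.8571 + 2714.2857 + 2471.4286 − 2000 = 7042.8571

Crop A ($11,322)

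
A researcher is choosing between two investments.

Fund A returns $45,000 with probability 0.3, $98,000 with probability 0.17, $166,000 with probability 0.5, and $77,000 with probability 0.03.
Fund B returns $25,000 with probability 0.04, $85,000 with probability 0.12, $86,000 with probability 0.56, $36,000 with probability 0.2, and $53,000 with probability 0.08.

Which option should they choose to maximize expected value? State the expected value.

Fund A ($115,470)

Fund A = 0.3 × 45000 + 0.17 × 98000 + 0.5 × 166000 + 0.03 × 77000 = 13500 + 16660 + 83000 + 2310 = 115470
Fund B = 0.04 × 25000 + 0.12 × 85000 + 0.56 × 86000 + 0.2 × 36000 + 0.08 × 53000 = 1000 + 10200 + 48160 + 7200 + 4240 = 70800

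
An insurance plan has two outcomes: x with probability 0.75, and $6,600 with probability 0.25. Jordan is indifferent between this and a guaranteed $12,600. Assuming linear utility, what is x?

x = $14,600

0.75·x + 0.25·6600 = 12600
0.75·x = 12600 − 1650 = 10950
x = 10950 / 0.75 = 14600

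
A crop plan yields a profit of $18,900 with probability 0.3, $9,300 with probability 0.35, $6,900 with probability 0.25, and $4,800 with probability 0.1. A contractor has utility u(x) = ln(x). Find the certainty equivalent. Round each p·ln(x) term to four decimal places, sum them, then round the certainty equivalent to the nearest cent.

$9,993.60

E[u] = 0.3·ln(18900) + 0.35·ln(9300) + 0.25·ln(6900) + 0.1·ln(4800) = 2.9541 + 3.1982 + 2.2098 + 0.8476 = 9.2097
CE = e^9.2097 ≈ 9993.60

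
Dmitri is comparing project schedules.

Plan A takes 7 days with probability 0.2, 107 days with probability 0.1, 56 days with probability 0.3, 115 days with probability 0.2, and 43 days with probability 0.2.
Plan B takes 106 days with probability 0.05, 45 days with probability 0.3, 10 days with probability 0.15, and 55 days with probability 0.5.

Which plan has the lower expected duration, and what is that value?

Plan B (47.8 days)

Plan A = 0.2 × 7 + 0.1 × 107 + 0.3 × 56 + 0.2 × 115 + 0.2 × 43 = 1.4 + 10.7 + 16.8 + 23 + 8.6 = 60.5
Plan B = 0.05 × 106 + 0.3 × 45 + 0.15 × 10 + 0.5 × 55 = 5.3 + 13.5 + 1.5 + 27.5 = 47.8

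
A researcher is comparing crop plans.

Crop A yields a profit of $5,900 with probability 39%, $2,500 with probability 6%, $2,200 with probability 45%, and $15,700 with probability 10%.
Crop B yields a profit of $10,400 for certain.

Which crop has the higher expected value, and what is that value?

Crop A = 0.39 × 5900 + 0.06 × 2500 + 0.45 × 2200 + 0.1 × 15700 = 2301 + 150 + 990 + 1570 = 5011
Crop B: 10400 (certain)

Crop B ($10,400)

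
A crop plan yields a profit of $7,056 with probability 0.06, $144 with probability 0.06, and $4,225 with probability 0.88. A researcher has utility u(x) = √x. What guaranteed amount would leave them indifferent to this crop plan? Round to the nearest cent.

E[u] = 0.06·√7056 + 0.06·√144 + 0.88·√4225 = 0.06·84 + 0.06·12 + 0.88·65 = 62.96
CE = (62.96)² = 3963.9616

$3,963.96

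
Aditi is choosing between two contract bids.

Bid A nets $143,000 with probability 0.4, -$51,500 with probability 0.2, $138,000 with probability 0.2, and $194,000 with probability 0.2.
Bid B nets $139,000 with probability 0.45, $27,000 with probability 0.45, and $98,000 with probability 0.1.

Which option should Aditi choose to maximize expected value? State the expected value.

Bid A ($113,300)

Bid A = 0.4 × 143000 + 0.2 × (-51500) + 0.2 × 138000 + 0.2 × 194000 = 57200 − 10300 + 27600 + 38800 = 113300
Bid B = 0.45 × 139000 + 0.45 × 27000 + 0.1 × 98000 = 62550 + 12150 + 9800 = 84500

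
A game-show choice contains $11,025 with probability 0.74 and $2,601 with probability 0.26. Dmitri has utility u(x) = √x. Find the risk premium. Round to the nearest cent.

$561.04

E[u] = 0.74·√11025 + 0.26·√2601 = 0.74·105 + 0.26·51 = 90.96
CE = (90.96)² = 8273.7216
Risk premium = EV − CE = 8834.76 − 8273.7216 = 561.0384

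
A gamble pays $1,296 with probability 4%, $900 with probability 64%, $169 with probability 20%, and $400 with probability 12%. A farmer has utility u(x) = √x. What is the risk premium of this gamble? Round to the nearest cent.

E[u] = 0.04·√1296 + 0.64·√900 + 0.2·√169 + 0.12·√400 = 0.04·36 + 0.64·30 + 0.2·13 + 0.12·20 = 25.64
CE = (25.64)² = 657.4096
Risk premium = EV − CE = 709.64 − 657.4096 = 52.2304

$52.23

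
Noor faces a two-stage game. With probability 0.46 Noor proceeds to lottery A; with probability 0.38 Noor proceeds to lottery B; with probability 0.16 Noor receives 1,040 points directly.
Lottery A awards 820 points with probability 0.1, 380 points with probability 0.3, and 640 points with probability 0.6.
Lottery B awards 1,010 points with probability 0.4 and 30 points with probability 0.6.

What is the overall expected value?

EV(A) = 0.1 × 820 + 0.3 × 380 + 0.6 × 640 = 82 + 114 + 384 = 580
EV(B) = 0.4 × 1010 + 0.6 × 30 = 404 + 18 = 422
Branch C: 1040 (certain)
Overall = 0.46 × 580 + 0.38 × 422 + 0.16 × 1040 = 266.8 + 160.36 + 166.4 = 593.56

593.56 points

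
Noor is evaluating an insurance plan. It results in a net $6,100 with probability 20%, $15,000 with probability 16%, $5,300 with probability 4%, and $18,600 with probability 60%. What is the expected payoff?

EV = 0.2 × 6100 + 0.16 × 15000 + 0.04 × 5300 + 0.6 × 18600 = 1220 + 2400 + 212 + 11160 = 14992

$14,992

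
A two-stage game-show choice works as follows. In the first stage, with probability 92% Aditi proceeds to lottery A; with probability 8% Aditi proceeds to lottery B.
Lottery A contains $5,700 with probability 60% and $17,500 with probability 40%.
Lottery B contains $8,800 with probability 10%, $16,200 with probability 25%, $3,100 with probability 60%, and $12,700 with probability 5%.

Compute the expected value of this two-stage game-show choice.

EV(A) = 0.6 × 5700 + 0.4 × 17500 = 3420 + 7000 = 10420
EV(B) = 0.1 × 8800 + 0.25 × 16200 + 0.6 × 3100 + 0.05 × 12700 = 880 + 4050 + 1860 + 635 = 7425
Overall = 0.92 × 10420 + 0.08 × 7425 = 9586.4 + 594 = 10180.4

$10,180.40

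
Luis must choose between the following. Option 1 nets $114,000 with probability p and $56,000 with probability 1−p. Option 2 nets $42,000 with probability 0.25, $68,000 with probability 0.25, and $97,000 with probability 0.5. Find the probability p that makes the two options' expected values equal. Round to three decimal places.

p = 0.345

EV(Option 2) = 0.25 × 42000 + 0.25 × 68000 + 0.5 × 97000 = 10500 + 17000 + 48500 = 76000
p·114000 + (1−p)·56000 = 76000
58000p + 56000 = 76000
p = (76000 − 56000) / 58000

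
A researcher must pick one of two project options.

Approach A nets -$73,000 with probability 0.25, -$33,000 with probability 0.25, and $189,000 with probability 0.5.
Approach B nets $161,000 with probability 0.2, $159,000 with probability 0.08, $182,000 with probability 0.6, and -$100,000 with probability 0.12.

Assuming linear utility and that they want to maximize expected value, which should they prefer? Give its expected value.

Approach A = 0.25 × (-73000) + 0.25 × (-33000) + 0.5 × 189000 = -18250 − 8250 + 94500 = 68000
Approach B = 0.2 × 161000 + 0.08 × 159000 + 0.6 × 182000 + 0.12 × (-100000) = 32200 + 12720 + 109200 − 12000 = 142120

Approach B ($142,120)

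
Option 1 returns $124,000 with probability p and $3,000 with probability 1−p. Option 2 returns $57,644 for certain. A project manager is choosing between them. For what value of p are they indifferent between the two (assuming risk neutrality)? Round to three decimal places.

p = 0.452

p·124000 + (1−p)·3000 = 57644
121000p + 3000 = 57644
p = (57644 − 3000) / 121000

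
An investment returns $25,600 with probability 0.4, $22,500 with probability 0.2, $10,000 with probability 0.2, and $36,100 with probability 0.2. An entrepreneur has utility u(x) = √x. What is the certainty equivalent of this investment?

E[u] = 0.4·√25600 + 0.2·√22500 + 0.2·√10000 + 0.2·√36100 = 0.4·160 + 0.2·150 + 0.2·100 + 0.2·190 = 152
CE = (152)² = 23104

$23,104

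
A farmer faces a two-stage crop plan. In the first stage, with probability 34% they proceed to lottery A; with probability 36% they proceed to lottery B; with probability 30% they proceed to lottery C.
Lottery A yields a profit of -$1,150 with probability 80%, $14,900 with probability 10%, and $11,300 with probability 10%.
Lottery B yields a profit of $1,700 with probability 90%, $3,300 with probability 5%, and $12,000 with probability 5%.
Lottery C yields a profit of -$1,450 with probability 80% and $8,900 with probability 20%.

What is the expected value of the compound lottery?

$1,590.20

EV(A) = 0.8 × (-1150) + 0.1 × 14900 + 0.1 × 11300 = -920 + 1490 + 1130 = 1700
EV(B) = 0.9 × 1700 + 0.05 × 3300 + 0.05 × 12000 = 1530 + 165 + 600 = 2295
EV(C) = 0.8 × (-1450) + 0.2 × 8900 = -1160 + 1780 = 620
Overall = 0.34 × 1700 + 0.36 × 2295 + 0.3 × 620 = 578 + 826.2 + 186 = 1590.2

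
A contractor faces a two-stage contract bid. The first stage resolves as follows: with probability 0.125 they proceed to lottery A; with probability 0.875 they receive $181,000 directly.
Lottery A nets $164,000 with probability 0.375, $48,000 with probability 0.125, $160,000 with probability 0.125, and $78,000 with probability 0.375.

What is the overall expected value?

$172,968.75

EV(A) = 0.375 × 164000 + 0.125 × 48000 + 0.125 × 160000 + 0.375 × 78000 = 61500 + 6000 + 20000 + 29250 = 116750
Branch B: 181000 (certain)
Overall = 0.125 × 116750 + 0.875 × 181000 = 14593.75 + 158375 = 172968.75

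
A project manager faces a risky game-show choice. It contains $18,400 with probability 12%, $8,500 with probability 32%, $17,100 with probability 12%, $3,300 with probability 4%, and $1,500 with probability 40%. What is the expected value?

EV = 0.12 × 18400 + 0.32 × 8500 + 0.12 × 17100 + 0.04 × 3300 + 0.4 × 1500 = 2208 + 2720 + 2052 + 132 + 600 = 7712

$7,712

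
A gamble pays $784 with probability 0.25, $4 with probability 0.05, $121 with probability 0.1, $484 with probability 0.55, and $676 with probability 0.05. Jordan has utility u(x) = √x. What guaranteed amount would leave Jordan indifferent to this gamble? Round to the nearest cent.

$466.56

E[u] = 0.25·√784 + 0.05·√4 + 0.1·√121 + 0.55·√484 + 0.05·√676 = 0.25·28 + 0.05·2 + 0.1·11 + 0.55·22 + 0.05·26 = 21.6
CE = (21.6)² = 466.56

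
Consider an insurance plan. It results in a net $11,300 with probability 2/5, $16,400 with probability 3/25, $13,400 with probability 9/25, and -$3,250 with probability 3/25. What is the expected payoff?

EV = 2/5 × 11300 + 3/25 × 16400 + 9/25 × 13400 + 3/25 × (-3250) = 4520 + 1968 + 4824 − 390 = 10922

$10,922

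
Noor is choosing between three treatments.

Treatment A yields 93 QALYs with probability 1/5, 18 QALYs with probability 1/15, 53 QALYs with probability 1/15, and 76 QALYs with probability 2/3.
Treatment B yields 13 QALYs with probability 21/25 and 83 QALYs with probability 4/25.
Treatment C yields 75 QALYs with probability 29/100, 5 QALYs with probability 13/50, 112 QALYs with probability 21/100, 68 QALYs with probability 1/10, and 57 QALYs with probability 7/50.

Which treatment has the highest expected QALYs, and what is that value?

Treatment A = 1/5 × 93 + 1/15 × 18 + 1/15 × 53 + 2/3 × 76 = 18.6 + 1.2 + 3.5333 + 50.6667 = 74
Treatment B = 21/25 × 13 + 4/25 × 83 = 10.92 + 13.28 = 24.2
Treatment C = 29/100 × 75 + 13/50 × 5 + 21/100 × 112 + 1/10 × 68 + 7/50 × 57 = 21.75 + 1.3 + 23.52 + 6.8 + 7.98 = 61.35

Treatment A (74 QALYs)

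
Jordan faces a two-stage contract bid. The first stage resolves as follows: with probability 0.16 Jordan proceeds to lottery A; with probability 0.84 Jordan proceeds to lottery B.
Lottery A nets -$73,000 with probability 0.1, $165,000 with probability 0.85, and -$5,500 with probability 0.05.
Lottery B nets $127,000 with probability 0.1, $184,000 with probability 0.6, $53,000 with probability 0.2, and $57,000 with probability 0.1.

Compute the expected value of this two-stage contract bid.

$138,324

EV(A) = 0.1 × (-73000) + 0.85 × 165000 + 0.05 × (-5500) = -7300 + 140250 − 275 = 132675
EV(B) = 0.1 × 127000 + 0.6 × 184000 + 0.2 × 53000 + 0.1 × 57000 = 12700 + 110400 + 10600 + 5700 = 139400
Overall = 0.16 × 132675 + 0.84 × 139400 = 21228 + 117096 = 138324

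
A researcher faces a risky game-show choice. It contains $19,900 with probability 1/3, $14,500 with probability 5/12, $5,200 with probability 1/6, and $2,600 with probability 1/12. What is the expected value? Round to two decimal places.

EV = 1/3 × 19900 + 5/12 × 14500 + 1/6 × 5200 + 1/12 × 2600 = 6633.3333 + 6041.6667 + 866.6667 + 216.6667 = 13758.3333

$13,758.33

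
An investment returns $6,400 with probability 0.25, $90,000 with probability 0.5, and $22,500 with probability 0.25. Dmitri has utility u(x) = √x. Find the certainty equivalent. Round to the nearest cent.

E[u] = 0.25·√6400 + 0.5·√90000 + 0.25·√22500 = 0.25·80 + 0.5·300 + 0.25·150 = 207.5
CE = (207.5)² = 43056.25

$43,056.25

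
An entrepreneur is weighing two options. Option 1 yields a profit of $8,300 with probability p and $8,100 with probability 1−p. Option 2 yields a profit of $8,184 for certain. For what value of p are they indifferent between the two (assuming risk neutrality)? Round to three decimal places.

p = 0.420

p·8300 + (1−p)·8100 = 8184
200p + 8100 = 8184
p = (8184 − 8100) / 200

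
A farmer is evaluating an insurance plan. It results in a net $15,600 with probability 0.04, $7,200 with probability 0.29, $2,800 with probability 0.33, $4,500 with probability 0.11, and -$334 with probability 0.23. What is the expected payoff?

$4,054.18

EV = 0.04 × 15600 + 0.29 × 7200 + 0.33 × 2800 + 0.11 × 4500 + 0.23 × (-334) = 624 + 2088 + 924 + 495 − 76.82 = 4054.18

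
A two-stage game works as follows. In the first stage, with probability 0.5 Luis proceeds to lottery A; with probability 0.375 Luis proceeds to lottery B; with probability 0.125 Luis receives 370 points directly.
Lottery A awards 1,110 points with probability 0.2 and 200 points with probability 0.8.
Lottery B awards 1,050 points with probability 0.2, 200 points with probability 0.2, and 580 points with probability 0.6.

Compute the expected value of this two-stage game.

EV(A) = 0.2 × 1110 + 0.8 × 200 = 222 + 160 = 382
EV(B) = 0.2 × 1050 + 0.2 × 200 + 0.6 × 580 = 210 + 40 + 348 = 598
Branch C: 370 (certain)
Overall = 0.5 × 382 + 0.375 × 598 + 0.125 × 370 = 191 + 224.25 + 46.25 = 461.5

461.5 points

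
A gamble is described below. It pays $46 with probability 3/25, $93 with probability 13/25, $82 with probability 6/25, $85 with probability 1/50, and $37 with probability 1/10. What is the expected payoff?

EV = 3/25 × 46 + 13/25 × 93 + 6/25 × 82 + 1/50 × 85 + 1/10 × 37 = 5.52 + 48.36 + 19.68 + 1.7 + 3.7 = 78.96

$78.96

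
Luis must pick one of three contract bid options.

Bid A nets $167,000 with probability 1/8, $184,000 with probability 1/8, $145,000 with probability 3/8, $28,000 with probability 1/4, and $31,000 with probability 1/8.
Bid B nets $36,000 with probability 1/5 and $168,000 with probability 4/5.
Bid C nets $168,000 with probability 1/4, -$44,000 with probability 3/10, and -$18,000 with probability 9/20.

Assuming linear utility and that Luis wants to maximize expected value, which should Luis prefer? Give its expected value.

Bid A = 1/8 × 167000 + 1/8 × 184000 + 3/8 × 145000 + 1/4 × 28000 + 1/8 × 31000 = 20875 + 23000 + 54375 + 7000 + 3875 = 109125
Bid B = 1/5 × 36000 + 4/5 × 168000 = 7200 + 134400 = 141600
Bid C = 1/4 × 168000 + 3/10 × (-44000) + 9/20 × (-18000) = 42000 − 13200 − 8100 = 20700

Bid B ($141,600)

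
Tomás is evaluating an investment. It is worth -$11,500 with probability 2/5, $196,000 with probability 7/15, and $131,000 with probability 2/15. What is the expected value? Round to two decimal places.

EV = 2/5 × (-11500) + 7/15 × 196000 + 2/15 × 131000 = -4600 + 91466.6667 + 17466.6667 = 104333.3333

$104,333.33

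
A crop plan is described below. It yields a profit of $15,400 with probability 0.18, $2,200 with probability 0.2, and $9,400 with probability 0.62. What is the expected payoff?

EV = 0.18 × 15400 + 0.2 × 2200 + 0.62 × 9400 = 2772 + 440 + 5828 = 9040

$9,040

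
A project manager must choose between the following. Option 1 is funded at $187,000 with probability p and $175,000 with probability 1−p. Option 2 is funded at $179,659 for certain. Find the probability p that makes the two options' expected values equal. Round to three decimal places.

p·187000 + (1−p)·175000 = 179659
12000p + 175000 = 179659
p = (179659 − 175000) / 12000

p = 0.388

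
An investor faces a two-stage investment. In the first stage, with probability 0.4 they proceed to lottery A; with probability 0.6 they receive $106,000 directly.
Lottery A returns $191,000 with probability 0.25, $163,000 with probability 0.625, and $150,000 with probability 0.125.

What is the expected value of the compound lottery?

EV(A) = 0.25 × 191000 + 0.625 × 163000 + 0.125 × 150000 = 47750 + 101875 + 18750 = 168375
Branch B: 106000 (certain)
Overall = 0.4 × 168375 + 0.6 × 106000 = 67350 + 63600 = 130950

$130,950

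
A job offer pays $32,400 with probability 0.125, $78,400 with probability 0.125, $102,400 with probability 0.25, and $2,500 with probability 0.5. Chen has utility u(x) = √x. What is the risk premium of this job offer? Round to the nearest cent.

E[u] = 0.125·√32400 + 0.125·√78400 + 0.25·√102400 + 0.5·√2500 = 0.125·180 + 0.125·280 + 0.25·320 + 0.5·50 = 162.5
CE = (162.5)² = 26406.25
Risk premium = EV − CE = 40700 − 26406.25 = 14293.75

$14,293.75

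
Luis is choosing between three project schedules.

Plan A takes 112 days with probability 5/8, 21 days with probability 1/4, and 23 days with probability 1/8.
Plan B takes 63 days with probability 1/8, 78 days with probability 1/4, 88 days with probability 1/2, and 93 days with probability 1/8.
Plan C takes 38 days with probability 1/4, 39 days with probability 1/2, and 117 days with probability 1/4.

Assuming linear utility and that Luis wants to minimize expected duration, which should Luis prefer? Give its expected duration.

Plan A = 5/8 × 112 + 1/4 × 21 + 1/8 × 23 = 70 + 5.25 + 2.875 = 78.125
Plan B = 1/8 × 63 + 1/4 × 78 + 1/2 × 88 + 1/8 × 93 = 7.875 + 19.5 + 44 + 11.625 = 83
Plan C = 1/4 × 38 + 1/2 × 39 + 1/4 × 117 = 9.5 + 19.5 + 29.25 = 58.25

Plan C (58.25 days)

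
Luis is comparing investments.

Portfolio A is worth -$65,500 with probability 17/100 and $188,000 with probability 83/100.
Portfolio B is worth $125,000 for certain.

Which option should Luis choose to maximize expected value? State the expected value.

Portfolio A ($144,905)

Portfolio A = 17/100 × (-65500) + 83/100 × 188000 = -11135 + 156040 = 144905
Portfolio B: 125000 (certain)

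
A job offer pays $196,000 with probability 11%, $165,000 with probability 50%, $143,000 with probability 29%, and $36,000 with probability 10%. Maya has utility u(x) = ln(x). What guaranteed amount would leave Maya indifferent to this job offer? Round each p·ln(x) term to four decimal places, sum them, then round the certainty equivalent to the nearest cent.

$138,538.01

E[u] = 0.11·ln(196000) + 0.5·ln(165000) + 0.29·ln(143000) + 0.1·ln(36000) = 1.3404 + 6.0069 + 3.4425 + 1.0491 = 11.8389
CE = e^11.8389 ≈ 138538.01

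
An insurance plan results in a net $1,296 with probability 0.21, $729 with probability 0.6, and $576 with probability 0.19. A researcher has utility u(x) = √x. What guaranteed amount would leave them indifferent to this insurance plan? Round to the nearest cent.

$802.02

E[u] = 0.21·√1296 + 0.6·√729 + 0.19·√576 = 0.21·36 + 0.6·27 + 0.19·24 = 28.32
CE = (28.32)² = 802.0224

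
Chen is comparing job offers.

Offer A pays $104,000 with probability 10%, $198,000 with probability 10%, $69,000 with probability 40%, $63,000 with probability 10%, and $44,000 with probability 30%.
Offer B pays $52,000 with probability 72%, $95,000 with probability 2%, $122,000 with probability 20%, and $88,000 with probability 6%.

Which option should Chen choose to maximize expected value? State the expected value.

Offer A ($77,300)

Offer A = 0.1 × 104000 + 0.1 × 198000 + 0.4 × 69000 + 0.1 × 63000 + 0.3 × 44000 = 10400 + 19800 + 27600 + 6300 + 13200 = 77300
Offer B = 0.72 × 52000 + 0.02 × 95000 + 0.2 × 122000 + 0.06 × 88000 = 37440 + 1900 + 24400 + 5280 = 69020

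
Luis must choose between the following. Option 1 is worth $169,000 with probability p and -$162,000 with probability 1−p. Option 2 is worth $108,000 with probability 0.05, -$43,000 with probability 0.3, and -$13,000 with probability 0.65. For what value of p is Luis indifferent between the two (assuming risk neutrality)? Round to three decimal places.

EV(Option 2) = 0.05 × 108000 + 0.3 × (-43000) + 0.65 × (-13000) = 5400 − 12900 − 8450 = -15950
p·169000 + (1−p)·(-162000) = -15950
331000p − 162000 = -15950
p = (-15950 + 162000) / 331000

p = 0.441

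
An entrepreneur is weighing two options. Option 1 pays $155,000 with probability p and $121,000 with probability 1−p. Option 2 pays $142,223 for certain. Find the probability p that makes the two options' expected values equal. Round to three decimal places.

p = 0.624

p·155000 + (1−p)·121000 = 142223
34000p + 121000 = 142223
p = (142223 − 121000) / 34000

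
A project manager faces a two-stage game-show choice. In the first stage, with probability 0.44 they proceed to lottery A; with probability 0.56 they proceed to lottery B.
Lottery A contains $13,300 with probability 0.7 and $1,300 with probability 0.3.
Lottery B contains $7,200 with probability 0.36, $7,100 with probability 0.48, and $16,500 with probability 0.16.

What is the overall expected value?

EV(A) = 0.7 × 13300 + 0.3 × 1300 = 9310 + 390 = 9700
EV(B) = 0.36 × 7200 + 0.48 × 7100 + 0.16 × 16500 = 2592 + 3408 + 2640 = 8640
Overall = 0.44 × 9700 + 0.56 × 8640 = 4268 + 4838.4 = 9106.4

$9,106.40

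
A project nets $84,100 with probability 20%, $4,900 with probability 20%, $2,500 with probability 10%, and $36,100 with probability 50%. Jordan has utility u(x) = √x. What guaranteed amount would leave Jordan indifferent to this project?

E[u] = 0.2·√84100 + 0.2·√4900 + 0.1·√2500 + 0.5·√36100 = 0.2·290 + 0.2·70 + 0.1·50 + 0.5·190 = 172
CE = (172)² = 29584

$29,584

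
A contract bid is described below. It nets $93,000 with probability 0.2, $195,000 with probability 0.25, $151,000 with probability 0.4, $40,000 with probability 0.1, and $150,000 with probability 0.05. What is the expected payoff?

$139,250

EV = 0.2 × 93000 + 0.25 × 195000 + 0.4 × 151000 + 0.1 × 40000 + 0.05 × 150000 = 18600 + 48750 + 60400 + 4000 + 7500 = 139250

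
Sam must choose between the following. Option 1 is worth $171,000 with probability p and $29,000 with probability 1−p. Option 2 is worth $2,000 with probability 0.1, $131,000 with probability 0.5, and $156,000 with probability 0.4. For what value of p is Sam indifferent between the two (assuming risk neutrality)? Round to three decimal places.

p = 0.698

EV(Option 2) = 0.1 × 2000 + 0.5 × 131000 + 0.4 × 156000 = 200 + 65500 + 62400 = 128100
p·171000 + (1−p)·29000 = 128100
142000p + 29000 = 128100
p = (128100 − 29000) / 142000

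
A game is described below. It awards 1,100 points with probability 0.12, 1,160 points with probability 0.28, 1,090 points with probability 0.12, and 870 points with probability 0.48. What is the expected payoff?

1005.2 points

EV = 0.12 × 1100 + 0.28 × 1160 + 0.12 × 1090 + 0.48 × 870 = 132 + 324.8 + 130.8 + 417.6 = 1005.2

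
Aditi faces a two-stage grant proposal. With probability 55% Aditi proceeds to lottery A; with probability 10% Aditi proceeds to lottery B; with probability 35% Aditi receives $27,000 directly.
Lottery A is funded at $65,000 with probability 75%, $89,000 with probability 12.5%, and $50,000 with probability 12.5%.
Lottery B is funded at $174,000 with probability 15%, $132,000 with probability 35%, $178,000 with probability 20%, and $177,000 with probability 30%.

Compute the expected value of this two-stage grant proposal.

$61,918.75

EV(A) = 0.75 × 65000 + 0.125 × 89000 + 0.125 × 50000 = 48750 + 11125 + 6250 = 66125
EV(B) = 0.15 × 174000 + 0.35 × 132000 + 0.2 × 178000 + 0.3 × 177000 = 26100 + 46200 + 35600 + 53100 = 161000
Branch C: 27000 (certain)
Overall = 0.55 × 66125 + 0.1 × 161000 + 0.35 × 27000 = 36368.75 + 16100 + 9450 = 61918.75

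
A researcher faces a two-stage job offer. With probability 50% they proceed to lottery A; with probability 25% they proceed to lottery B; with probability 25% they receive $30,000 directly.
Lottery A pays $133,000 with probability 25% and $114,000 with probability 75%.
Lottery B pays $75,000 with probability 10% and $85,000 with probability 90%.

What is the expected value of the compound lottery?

EV(A) = 0.25 × 133000 + 0.75 × 114000 = 33250 + 85500 = 118750
EV(B) = 0.1 × 75000 + 0.9 × 85000 = 7500 + 76500 = 84000
Branch C: 30000 (certain)
Overall = 0.5 × 118750 + 0.25 × 84000 + 0.25 × 30000 = 59375 + 21000 + 7500 = 87875

$87,875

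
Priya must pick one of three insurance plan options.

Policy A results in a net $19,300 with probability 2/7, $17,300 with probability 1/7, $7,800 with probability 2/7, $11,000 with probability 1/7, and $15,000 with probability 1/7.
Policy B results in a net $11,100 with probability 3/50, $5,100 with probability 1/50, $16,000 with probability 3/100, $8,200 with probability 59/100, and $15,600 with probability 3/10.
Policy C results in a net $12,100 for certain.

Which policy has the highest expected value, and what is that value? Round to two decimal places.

Policy A = 2/7 × 19300 + 1/7 × 17300 + 2/7 × 7800 + 1/7 × 11000 + 1/7 × 15000 = 5514.2857 + 2471.4286 + 2228.5714 + 1571.4286 + 2142.8571 = 13928.5714
Policy B = 3/50 × 11100 + 1/50 × 5100 + 3/100 × 16000 + 59/100 × 8200 + 3/10 × 15600 = 666 + 102 + 480 + 4838 + 4680 = 10766
Policy C: 12100 (certain)

Policy A ($13,928.57)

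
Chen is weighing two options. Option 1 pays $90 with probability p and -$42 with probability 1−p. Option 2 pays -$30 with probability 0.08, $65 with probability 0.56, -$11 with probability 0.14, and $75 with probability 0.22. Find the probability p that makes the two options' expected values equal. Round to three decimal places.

EV(Option 2) = 0.08 × (-30) + 0.56 × 65 + 0.14 × (-11) + 0.22 × 75 = -2.4 + 36.4 − 1.54 + 16.5 = 48.96
p·90 + (1−p)·(-42) = 48.96
132p − 42 = 48.96
p = (48.96 + 42) / 132

p = 0.689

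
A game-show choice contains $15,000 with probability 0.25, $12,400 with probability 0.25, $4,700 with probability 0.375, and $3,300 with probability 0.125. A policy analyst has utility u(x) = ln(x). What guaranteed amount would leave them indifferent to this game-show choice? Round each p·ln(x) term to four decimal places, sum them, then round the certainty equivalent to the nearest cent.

$7,660.25

E[u] = 0.25·ln(15000) + 0.25·ln(12400) + 0.375·ln(4700) + 0.125·ln(3300) = 2.4040 + 2.3564 + 3.1707 + 1.0127 = 8.9438
CE = e^8.9438 ≈ 7660.25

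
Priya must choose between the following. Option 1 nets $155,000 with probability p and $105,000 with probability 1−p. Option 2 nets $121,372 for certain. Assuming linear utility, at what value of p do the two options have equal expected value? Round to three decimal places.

p = 0.327

p·155000 + (1−p)·105000 = 121372
50000p + 105000 = 121372
p = (121372 − 105000) / 50000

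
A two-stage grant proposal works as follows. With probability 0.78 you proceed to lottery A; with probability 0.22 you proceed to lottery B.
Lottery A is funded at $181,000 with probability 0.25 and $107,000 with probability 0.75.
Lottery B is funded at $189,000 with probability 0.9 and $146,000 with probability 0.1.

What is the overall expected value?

$138,524

EV(A) = 0.25 × 181000 + 0.75 × 107000 = 45250 + 80250 = 125500
EV(B) = 0.9 × 189000 + 0.1 × 146000 = 170100 + 14600 = 184700
Overall = 0.78 × 125500 + 0.22 × 184700 = 97890 + 40634 = 138524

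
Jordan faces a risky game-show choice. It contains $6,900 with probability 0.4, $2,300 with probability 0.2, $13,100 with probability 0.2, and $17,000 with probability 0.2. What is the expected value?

EV = 0.4 × 6900 + 0.2 × 2300 + 0.2 × 13100 + 0.2 × 17000 = 2760 + 460 + 2620 + 3400 = 9240

$9,240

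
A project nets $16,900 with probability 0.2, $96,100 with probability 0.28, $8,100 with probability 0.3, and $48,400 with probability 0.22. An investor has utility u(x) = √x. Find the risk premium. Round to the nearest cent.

$7,946.76

E[u] = 0.2·√16900 + 0.28·√96100 + 0.3·√8100 + 0.22·√48400 = 0.2·130 + 0.28·310 + 0.3·90 + 0.22·220 = 188.2
CE = (188.2)² = 35419.24
Risk premium = EV − CE = 43366 − 35419.24 = 7946.76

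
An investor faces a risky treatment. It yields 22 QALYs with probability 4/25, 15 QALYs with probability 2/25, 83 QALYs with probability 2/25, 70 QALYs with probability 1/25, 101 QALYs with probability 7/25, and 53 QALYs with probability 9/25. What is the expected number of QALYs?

EV = 4/25 × 22 + 2/25 × 15 + 2/25 × 83 + 1/25 × 70 + 7/25 × 101 + 9/25 × 53 = 3.52 + 1.2 + 6.64 + 2.8 + 28.28 + 19.08 = 61.52

61.52 QALYs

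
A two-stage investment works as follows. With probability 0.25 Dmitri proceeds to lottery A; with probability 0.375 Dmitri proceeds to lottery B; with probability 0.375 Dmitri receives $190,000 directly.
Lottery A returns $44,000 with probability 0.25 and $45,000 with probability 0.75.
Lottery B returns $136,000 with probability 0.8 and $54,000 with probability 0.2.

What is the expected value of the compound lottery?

EV(A) = 0.25 × 44000 + 0.75 × 45000 = 11000 + 33750 = 44750
EV(B) = 0.8 × 136000 + 0.2 × 54000 = 108800 + 10800 = 119600
Branch C: 190000 (certain)
Overall = 0.25 × 44750 + 0.375 × 119600 + 0.375 × 190000 = 11187.5 + 44850 + 71250 = 127287.5

$127,287.50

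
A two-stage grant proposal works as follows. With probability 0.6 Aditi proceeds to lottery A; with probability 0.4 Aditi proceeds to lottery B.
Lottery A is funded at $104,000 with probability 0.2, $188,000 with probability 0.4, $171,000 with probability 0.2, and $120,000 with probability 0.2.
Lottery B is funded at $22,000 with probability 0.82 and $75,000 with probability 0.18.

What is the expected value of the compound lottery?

$105,136

EV(A) = 0.2 × 104000 + 0.4 × 188000 + 0.2 × 171000 + 0.2 × 120000 = 20800 + 75200 + 34200 + 24000 = 154200
EV(B) = 0.82 × 22000 + 0.18 × 75000 = 18040 + 13500 = 31540
Overall = 0.6 × 154200 + 0.4 × 31540 = 92520 + 12616 = 105136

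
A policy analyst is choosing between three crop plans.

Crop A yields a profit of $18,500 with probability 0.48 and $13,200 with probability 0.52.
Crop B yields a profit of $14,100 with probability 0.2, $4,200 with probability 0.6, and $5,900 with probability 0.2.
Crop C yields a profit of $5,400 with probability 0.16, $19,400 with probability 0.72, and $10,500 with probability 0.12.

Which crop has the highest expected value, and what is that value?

Crop A = 0.48 × 18500 + 0.52 × 13200 = 8880 + 6864 = 15744
Crop B = 0.2 × 14100 + 0.6 × 4200 + 0.2 × 5900 = 2820 + 2520 + 1180 = 6520
Crop C = 0.16 × 5400 + 0.72 × 19400 + 0.12 × 10500 = 864 + 13968 + 1260 = 16092

Crop C ($16,092)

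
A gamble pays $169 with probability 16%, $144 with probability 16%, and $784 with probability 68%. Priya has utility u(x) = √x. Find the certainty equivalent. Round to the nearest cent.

$530.84

E[u] = 0.16·√169 + 0.16·√144 + 0.68·√784 = 0.16·13 + 0.16·12 + 0.68·28 = 23.04
CE = (23.04)² = 530.8416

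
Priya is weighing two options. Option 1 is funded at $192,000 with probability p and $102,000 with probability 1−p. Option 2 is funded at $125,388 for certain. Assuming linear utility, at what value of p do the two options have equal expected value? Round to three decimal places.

p·192000 + (1−p)·102000 = 125388
90000p + 102000 = 125388
p = (125388 − 102000) / 90000

p = 0.260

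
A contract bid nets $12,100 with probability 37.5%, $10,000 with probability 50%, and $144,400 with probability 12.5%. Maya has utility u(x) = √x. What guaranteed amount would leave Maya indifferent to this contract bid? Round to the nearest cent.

E[u] = 0.375·√12100 + 0.5·√10000 + 0.125·√144400 = 0.375·110 + 0.5·100 + 0.125·380 = 138.75
CE = (138.75)² = 19251.5625

$19,251.56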